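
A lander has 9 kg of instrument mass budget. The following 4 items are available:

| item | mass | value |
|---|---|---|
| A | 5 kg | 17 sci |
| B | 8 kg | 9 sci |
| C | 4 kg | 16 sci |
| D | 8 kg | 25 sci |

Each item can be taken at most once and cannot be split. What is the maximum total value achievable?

33 sci

Check high-value combinations within 9 kg:
- A+C: mass 5+4=9, value 17+16=33
- D: mass 8, value 25
- A: mass 5, value 17
Best: 33 sci.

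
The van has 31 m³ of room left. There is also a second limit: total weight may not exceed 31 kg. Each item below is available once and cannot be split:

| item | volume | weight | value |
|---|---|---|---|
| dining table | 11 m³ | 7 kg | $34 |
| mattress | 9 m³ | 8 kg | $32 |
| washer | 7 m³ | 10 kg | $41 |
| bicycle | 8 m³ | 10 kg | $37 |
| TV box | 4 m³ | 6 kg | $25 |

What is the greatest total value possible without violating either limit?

Feasible sets respecting both limits:
- dining table+mattress+washer+TV box: volume 31, weight 31, value 132
- dining table+washer+bicycle: volume 26, weight 27, value 112
- mattress+washer+bicycle: volume 24, weight 28, value 110
- dining table+mattress+washer: volume 27, weight 25, value 107
Best: $132.

$132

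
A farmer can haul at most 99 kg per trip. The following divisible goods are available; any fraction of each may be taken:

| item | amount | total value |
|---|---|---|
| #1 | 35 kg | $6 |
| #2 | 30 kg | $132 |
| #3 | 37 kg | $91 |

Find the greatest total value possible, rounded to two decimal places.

Take in order of value per unit:
- #2 (132/30 per unit): all 30 → value 132, running total 132.00
- #3 (91/37 per unit): all 37 → value 91, running total 223.00
- #1 (6/35 per unit): 32 of 35 → value 32×6/35 = 5.4857, running total 228.49
Total 228.49.

228.49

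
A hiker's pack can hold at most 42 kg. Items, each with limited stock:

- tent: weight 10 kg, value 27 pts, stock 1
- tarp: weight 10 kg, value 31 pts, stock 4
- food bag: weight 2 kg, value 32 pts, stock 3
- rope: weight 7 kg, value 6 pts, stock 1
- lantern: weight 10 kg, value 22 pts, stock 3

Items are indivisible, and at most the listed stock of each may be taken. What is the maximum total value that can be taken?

Best selections within weight 42 and stock limits:
- 3×tarp + 3×food bag: weight 36, value 189
- 1×tent + 2×tarp + 3×food bag: weight 36, value 185
Best: 189 pts.

189 pts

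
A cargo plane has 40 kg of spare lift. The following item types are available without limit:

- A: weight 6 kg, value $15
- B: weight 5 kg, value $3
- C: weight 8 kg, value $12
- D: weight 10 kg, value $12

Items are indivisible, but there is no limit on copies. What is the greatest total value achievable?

$90

Best value-per-unit is A at 15/6, and filling with it alone uses weight 6×6=36. No mix of the others beats 6×15 = 90.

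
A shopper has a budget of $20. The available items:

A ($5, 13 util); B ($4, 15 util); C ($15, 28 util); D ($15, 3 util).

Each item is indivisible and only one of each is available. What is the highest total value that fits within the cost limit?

43 util

Check high-value combinations within $20:
- B+C: cost 4+15=19, value 15+28=43
- A+C: cost 5+15=20, value 13+28=41
- A+B: cost 5+4=9, value 13+15=28
- C: cost 15, value 28
- B+D: cost 4+15=19, value 15+3=18
Best: 43 util.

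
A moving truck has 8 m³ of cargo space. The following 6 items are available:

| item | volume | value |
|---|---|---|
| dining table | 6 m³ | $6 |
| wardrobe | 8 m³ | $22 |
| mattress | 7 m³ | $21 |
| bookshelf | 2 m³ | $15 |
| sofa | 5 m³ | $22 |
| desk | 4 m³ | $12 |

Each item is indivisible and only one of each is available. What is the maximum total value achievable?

$37

Check high-value combinations within 8 m³:
- bookshelf+sofa: volume 2+5=7, value 15+22=37
- bookshelf+desk: volume 2+4=6, value 15+12=27
- sofa: volume 5, value 22
Best: $37.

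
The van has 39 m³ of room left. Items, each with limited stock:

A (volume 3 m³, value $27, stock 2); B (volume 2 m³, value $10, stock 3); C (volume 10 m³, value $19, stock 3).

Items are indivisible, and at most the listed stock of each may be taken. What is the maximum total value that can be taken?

Top feasible selections:
- 2×A + 3×B + 2×C: volume 32, value 122
- 2×A + 1×B + 3×C: volume 38, value 121
- 1×A + 3×B + 3×C: volume 39, value 114
- 2×A + 2×B + 2×C: volume 30, value 112
Best: $122.

$122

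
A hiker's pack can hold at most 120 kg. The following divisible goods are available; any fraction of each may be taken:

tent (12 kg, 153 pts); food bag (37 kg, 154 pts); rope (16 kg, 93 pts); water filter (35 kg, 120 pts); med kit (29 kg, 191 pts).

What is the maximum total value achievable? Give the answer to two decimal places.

Take in order of value per unit:
- tent (153/12 per unit): all 12 → value 153, running total 153.00
- med kit (191/29 per unit): all 29 → value 191, running total 344.00
- rope (93/16 per unit): all 16 → value 93, running total 437.00
- food bag (154/37 per unit): all 37 → value 154, running total 591.00
- water filter (120/35 per unit): 26 of 35 → value 26×120/35 = 89.1429, running total 680.14
Total 680.14.

680.14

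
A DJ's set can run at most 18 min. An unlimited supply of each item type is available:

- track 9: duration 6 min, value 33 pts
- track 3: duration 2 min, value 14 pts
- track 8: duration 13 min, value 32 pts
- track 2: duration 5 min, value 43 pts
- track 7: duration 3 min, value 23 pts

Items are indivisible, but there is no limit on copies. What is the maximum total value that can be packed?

152 pts

Best value-per-unit is track 2 at 43/5; filling with it alone gives 3×43 = 129.
Optimal mix: 3×track 2 + 1×track 7 → duration 18, value 152.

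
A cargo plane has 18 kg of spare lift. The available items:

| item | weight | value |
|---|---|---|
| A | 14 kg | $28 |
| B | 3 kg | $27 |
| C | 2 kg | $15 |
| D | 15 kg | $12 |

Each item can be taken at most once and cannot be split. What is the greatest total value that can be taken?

$55

Check high-value combinations within 18 kg:
- A+B: weight 14+3=17, value 28+27=55
- A+C: weight 14+2=16, value 28+15=43
- B+C: weight 3+2=5, value 27+15=42
- B+D: weight 3+15=18, value 27+12=39
- A: weight 14, value 28
Best: $55.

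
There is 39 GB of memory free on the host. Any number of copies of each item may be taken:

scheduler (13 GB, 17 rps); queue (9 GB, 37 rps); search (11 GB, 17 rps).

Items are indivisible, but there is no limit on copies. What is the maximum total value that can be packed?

148 rps

Best value-per-unit is queue at 37/9, and filling with it alone uses memory 4×9=36. No mix of the others beats 4×37 = 148.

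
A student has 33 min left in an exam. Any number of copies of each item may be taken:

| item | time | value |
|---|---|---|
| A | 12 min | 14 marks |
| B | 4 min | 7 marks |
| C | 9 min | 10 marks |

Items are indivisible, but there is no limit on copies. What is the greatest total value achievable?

56 marks

Best value-per-unit is B at 7/4, and filling with it alone uses time 8×4=32. No mix of the others beats 8×7 = 56.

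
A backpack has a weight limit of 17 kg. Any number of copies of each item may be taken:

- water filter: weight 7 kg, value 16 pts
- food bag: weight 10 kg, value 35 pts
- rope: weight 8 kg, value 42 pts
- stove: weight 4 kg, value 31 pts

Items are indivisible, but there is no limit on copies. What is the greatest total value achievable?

124 pts

Best value-per-unit is stove at 31/4, and filling with it alone uses weight 4×4=16. No mix of the others beats 4×31 = 124.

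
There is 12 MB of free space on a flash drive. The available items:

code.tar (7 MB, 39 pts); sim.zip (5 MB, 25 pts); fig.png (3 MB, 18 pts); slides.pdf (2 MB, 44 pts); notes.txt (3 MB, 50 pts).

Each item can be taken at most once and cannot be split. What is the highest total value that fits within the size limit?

Check high-value combinations within 12 MB:
- code.tar+slides.pdf+notes.txt: size 7+2+3=12, value 39+44+50=133
- sim.zip+slides.pdf+notes.txt: size 5+2+3=10, value 25+44+50=119
- fig.png+slides.pdf+notes.txt: size 3+2+3=8, value 18+44+50=112
Best: 133 pts.

133 pts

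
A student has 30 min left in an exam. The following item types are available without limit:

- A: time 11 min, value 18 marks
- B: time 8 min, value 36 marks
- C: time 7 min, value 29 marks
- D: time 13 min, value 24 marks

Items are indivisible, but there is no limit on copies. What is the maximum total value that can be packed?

130 marks

Best value-per-unit is B at 36/8; filling with it alone gives 3×36 = 108.
Optimal mix: 2×B + 2×C → time 30, value 130.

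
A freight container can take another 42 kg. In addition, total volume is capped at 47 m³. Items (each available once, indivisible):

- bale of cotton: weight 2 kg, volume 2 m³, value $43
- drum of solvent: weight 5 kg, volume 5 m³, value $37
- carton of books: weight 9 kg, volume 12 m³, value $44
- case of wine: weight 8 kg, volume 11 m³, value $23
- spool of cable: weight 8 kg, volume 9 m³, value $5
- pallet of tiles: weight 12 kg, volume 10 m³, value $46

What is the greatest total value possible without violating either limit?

Feasible sets respecting both limits:
- bale of cotton+drum of solvent+carton of books+case of wine+pallet of tiles: weight 36, volume 40, value 193
- bale of cotton+drum of solvent+carton of books+spool of cable+pallet of tiles: weight 36, volume 38, value 175
- bale of cotton+drum of solvent+carton of books+pallet of tiles: weight 28, volume 29, value 170
Best: $193.

$193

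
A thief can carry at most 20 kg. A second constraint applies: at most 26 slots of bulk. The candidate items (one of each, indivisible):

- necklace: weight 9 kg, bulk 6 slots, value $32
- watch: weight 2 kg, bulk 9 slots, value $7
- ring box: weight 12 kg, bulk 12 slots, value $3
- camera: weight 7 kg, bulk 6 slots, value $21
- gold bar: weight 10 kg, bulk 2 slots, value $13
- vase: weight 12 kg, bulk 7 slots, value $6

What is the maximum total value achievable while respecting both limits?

$60

Feasible sets respecting both limits:
- necklace+watch+camera: weight 18, bulk 21, value 60
- necklace+camera: weight 16, bulk 12, value 53
- necklace+gold bar: weight 19, bulk 8, value 45
Best: $60.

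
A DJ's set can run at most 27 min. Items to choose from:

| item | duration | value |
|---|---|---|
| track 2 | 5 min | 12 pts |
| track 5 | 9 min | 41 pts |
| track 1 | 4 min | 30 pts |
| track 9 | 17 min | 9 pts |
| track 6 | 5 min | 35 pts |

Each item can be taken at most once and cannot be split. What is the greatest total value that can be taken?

118 pts

This is a 0/1 knapsack; check combinations near the capacity.
- track 2+track 5+track 1+track 6: duration 5+9+4+5=23, value 12+41+30+35=118
- track 5+track 1+track 6: duration 9+4+5=18, value 41+30+35=106
- track 2+track 5+track 6: duration 5+9+5=19, value 12+41+35=88
Best: 118 pts.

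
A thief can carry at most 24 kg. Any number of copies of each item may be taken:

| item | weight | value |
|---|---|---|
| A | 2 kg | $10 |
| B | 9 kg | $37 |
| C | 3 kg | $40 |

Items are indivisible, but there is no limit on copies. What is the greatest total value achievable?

Best value-per-unit is C at 40/3, and filling with it alone uses weight 8×3=24. No mix of the others beats 8×40 = 320.

$320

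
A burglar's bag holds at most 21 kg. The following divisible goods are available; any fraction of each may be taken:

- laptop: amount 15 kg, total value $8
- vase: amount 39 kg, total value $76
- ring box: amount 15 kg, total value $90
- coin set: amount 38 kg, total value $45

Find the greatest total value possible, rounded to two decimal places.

Take in order of value per unit:
- ring box (90/15 per unit): all 15 → value 90, running total 90.00
- vase (76/39 per unit): 6 of 39 → value 6×76/39 = 11.6923, running total 101.69
Total 101.69.

101.69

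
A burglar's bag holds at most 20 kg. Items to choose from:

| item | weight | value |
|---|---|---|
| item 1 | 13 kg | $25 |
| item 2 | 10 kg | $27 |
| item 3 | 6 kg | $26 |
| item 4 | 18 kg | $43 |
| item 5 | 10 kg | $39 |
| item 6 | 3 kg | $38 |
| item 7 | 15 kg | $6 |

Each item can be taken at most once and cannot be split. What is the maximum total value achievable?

$103

Check high-value combinations within 20 kg:
- item 3+item 5+item 6: weight 6+10+3=19, value 26+39+38=103
- item 2+item 3+item 6: weight 10+6+3=19, value 27+26+38=91
- item 5+item 6: weight 10+3=13, value 39+38=77
Best: $103.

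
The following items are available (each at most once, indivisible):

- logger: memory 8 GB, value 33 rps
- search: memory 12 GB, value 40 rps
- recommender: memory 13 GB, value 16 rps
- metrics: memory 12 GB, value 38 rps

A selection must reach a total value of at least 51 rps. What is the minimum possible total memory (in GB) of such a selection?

20

Subsets with value ≥ 51, sorted by total memory:
- logger+search: memory 20, value 73
- logger+metrics: memory 20, value 71
- search+metrics: memory 24, value 78
- search+recommender: memory 25, value 56
Minimum memory: 20 GB.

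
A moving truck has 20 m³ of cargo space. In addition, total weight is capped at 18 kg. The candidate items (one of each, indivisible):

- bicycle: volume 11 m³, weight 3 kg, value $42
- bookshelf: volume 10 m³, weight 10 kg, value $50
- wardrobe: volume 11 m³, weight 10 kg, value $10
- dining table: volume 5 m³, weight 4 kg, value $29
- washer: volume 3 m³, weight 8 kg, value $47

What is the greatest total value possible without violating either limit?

Feasible sets respecting both limits:
- bicycle+dining table+washer: volume 19, weight 15, value 118
- bookshelf+washer: volume 13, weight 18, value 97
- bicycle+washer: volume 14, weight 11, value 89
Best: $118.

$118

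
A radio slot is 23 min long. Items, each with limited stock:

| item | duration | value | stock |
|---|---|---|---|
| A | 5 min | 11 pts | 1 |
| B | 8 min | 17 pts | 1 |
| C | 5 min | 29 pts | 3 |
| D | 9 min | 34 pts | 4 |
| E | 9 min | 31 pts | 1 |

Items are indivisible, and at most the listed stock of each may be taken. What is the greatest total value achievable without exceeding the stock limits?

104 pts

Best selections within duration 23 and stock limits:
- 1×B + 3×C: duration 23, value 104
- 1×A + 3×C: duration 20, value 98
- 1×C + 2×D: duration 23, value 97
Best: 104 pts.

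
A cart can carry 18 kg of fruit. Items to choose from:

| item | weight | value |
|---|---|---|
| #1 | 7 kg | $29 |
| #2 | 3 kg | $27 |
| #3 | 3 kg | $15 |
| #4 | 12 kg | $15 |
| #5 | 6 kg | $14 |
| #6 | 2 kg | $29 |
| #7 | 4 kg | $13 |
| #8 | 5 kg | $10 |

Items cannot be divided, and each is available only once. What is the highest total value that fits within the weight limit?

This is a 0/1 knapsack; check combinations near the capacity.
- #1+#2+#3+#6: weight 7+3+3+2=15, value 29+27+15+29=100
- #1+#2+#5+#6: weight 7+3+6+2=18, value 29+27+14+29=99
- #1+#2+#6+#7: weight 7+3+2+4=16, value 29+27+29+13=98
- #2+#3+#5+#6+#7: weight 3+3+6+2+4=18, value 27+15+14+29+13=98
- #1+#2+#6+#8: weight 7+3+2+5=17, value 29+27+29+10=95
Best: $100.

$100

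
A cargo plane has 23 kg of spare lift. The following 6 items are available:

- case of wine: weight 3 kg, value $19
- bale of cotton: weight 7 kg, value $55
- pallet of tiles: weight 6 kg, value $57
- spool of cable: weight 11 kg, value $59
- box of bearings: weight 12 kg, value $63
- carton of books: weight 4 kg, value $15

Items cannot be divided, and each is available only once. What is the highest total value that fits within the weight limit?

$146

Check high-value combinations within 23 kg:
- case of wine+bale of cotton+pallet of tiles+carton of books: weight 3+7+6+4=20, value 19+55+57+15=146
- case of wine+pallet of tiles+box of bearings: weight 3+6+12=21, value 19+57+63=139
- case of wine+bale of cotton+box of bearings: weight 3+7+12=22, value 19+55+63=137
- case of wine+pallet of tiles+spool of cable: weight 3+6+11=20, value 19+57+59=135
- pallet of tiles+box of bearings+carton of books: weight 6+12+4=22, value 57+63+15=135
Best: $146.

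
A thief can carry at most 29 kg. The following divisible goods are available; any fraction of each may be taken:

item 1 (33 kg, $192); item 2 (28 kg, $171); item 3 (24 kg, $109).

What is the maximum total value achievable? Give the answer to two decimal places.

Take in order of value per unit:
- item 2 (171/28 per unit): all 28 → value 171, running total 171.00
- item 1 (192/33 per unit): 1 of 33 → value 1×192/33 = 5.8182, running total 176.82
Total 176.82.

176.82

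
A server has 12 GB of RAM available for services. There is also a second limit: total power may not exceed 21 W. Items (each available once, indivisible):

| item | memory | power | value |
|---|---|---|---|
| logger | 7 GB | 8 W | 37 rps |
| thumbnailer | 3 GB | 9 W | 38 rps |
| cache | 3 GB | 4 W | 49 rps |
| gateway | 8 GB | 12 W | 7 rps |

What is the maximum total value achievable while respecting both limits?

Feasible sets respecting both limits:
- thumbnailer+cache: memory 6, power 13, value 87
- logger+cache: memory 10, power 12, value 86
- logger+thumbnailer: memory 10, power 17, value 75
Best: 87 rps.

87 rps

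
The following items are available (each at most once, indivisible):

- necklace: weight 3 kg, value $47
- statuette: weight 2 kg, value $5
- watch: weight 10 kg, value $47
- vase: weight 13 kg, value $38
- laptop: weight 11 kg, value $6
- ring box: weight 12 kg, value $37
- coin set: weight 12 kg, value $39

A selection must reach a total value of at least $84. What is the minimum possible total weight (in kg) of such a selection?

Subsets with value ≥ 84, sorted by total weight:
- necklace+watch: weight 13, value 94
- necklace+statuette+watch: weight 15, value 99
- necklace+coin set: weight 15, value 86
- necklace+ring box: weight 15, value 84
Minimum weight: 13 kg.

13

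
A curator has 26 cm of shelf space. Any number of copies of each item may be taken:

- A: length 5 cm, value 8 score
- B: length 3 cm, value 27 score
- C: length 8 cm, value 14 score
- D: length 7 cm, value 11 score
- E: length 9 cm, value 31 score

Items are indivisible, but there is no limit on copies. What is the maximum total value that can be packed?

Best value-per-unit is B at 27/3, and filling with it alone uses length 8×3=24. No mix of the others beats 8×27 = 216.

216 score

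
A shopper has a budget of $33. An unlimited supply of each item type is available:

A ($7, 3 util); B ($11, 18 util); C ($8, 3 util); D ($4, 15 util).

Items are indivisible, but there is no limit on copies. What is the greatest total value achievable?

Best value-per-unit is D at 15/4, and filling with it alone uses cost 8×4=32. No mix of the others beats 8×15 = 120.

120 util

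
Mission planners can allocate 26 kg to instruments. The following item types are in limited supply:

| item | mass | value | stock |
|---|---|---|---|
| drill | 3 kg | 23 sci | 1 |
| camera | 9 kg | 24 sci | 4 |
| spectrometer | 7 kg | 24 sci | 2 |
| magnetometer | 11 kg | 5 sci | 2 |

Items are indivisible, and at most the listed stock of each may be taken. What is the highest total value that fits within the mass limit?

95 sci

Top feasible selections:
- 1×drill + 1×camera + 2×spectrometer: mass 26, value 95
- 1×camera + 2×spectrometer: mass 23, value 72
Best: 95 sci.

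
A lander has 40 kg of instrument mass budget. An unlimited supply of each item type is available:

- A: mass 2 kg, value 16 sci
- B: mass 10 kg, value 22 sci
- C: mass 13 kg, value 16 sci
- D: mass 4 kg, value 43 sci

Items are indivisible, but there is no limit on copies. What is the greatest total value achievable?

430 sci

Best value-per-unit is D at 43/4, and filling with it alone uses mass 10×4=40. No mix of the others beats 10×43 = 430.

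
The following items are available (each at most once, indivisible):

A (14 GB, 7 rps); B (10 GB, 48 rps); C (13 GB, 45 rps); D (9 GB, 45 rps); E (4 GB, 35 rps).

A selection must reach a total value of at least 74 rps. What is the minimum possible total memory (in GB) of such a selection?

13

Subsets with value ≥ 74, sorted by total memory:
- D+E: memory 13, value 80
- B+E: memory 14, value 83
- C+E: memory 17, value 80
- B+D: memory 19, value 93
Minimum memory: 13 GB.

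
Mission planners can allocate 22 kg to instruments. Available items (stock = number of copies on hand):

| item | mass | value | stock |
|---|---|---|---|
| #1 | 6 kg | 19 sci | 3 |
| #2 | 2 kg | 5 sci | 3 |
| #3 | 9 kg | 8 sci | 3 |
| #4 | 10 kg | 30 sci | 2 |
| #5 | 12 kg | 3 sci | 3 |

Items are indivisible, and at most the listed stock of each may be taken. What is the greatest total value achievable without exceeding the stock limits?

68 sci

Top feasible selections:
- 2×#1 + 1×#4: mass 22, value 68
- 3×#1 + 2×#2: mass 22, value 67
- 1×#2 + 2×#4: mass 22, value 65
- 1×#1 + 3×#2 + 1×#4: mass 22, value 64
Best: 68 sci.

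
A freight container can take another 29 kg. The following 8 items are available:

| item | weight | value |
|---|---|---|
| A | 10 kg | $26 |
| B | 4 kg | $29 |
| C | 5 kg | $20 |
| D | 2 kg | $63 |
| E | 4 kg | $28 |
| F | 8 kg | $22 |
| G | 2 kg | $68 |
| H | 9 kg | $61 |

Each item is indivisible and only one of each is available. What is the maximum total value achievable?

This is a 0/1 knapsack; check combinations near the capacity.
- B+D+E+F+G+H: weight 4+2+4+8+2+9=29, value 29+63+28+22+68+61=271
- B+C+D+E+G+H: weight 4+5+2+4+2+9=26, value 29+20+63+28+68+61=269
- B+D+E+G+H: weight 4+2+4+2+9=21, value 29+63+28+68+61=249
- A+B+D+G+H: weight 10+4+2+2+9=27, value 26+29+63+68+61=247
- A+D+E+G+H: weight 10+2+4+2+9=27, value 26+63+28+68+61=246
Best: $271.

$271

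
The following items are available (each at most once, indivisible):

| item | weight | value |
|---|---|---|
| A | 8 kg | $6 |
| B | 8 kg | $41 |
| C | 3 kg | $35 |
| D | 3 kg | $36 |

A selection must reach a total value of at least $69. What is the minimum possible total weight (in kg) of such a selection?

6

Subsets with value ≥ 69, sorted by total weight:
- C+D: weight 6, value 71
- B+D: weight 11, value 77
- B+C: weight 11, value 76
Minimum weight: 6 kg.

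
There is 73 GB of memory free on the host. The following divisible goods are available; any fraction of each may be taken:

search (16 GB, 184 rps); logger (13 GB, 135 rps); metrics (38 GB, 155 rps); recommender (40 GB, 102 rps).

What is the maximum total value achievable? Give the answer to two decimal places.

489.30

Take in order of value per unit:
- search (184/16 per unit): all 16 → value 184, running total 184.00
- logger (135/13 per unit): all 13 → value 135, running total 319.00
- metrics (155/38 per unit): all 38 → value 155, running total 474.00
- recommender (102/40 per unit): 6 of 40 → value 6×102/40 = 15.3000, running total 489.30
Total 489.30.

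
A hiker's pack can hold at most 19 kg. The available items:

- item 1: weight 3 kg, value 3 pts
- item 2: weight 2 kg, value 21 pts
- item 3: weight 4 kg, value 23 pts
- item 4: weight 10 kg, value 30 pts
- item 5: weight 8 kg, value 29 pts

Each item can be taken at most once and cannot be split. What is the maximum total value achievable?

77 pts

Check high-value combinations within 19 kg:
- item 1+item 2+item 3+item 4: weight 3+2+4+10=19, value 3+21+23+30=77
- item 1+item 2+item 3+item 5: weight 3+2+4+8=17, value 3+21+23+29=76
- item 2+item 3+item 4: weight 2+4+10=16, value 21+23+30=74
Best: 77 pts.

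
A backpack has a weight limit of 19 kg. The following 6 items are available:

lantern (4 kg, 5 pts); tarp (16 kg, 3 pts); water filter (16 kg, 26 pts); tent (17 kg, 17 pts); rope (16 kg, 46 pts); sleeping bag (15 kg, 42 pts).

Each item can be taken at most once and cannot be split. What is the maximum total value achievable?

Check high-value combinations within 19 kg:
- lantern+sleeping bag: weight 4+15=19, value 5+42=47
- rope: weight 16, value 46
- sleeping bag: weight 15, value 42
Best: 47 pts.

47 pts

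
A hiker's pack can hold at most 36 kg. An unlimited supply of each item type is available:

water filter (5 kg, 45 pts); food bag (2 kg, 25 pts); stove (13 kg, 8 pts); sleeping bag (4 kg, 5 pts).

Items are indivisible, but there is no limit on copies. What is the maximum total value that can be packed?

450 pts

Best value-per-unit is food bag at 25/2, and filling with it alone uses weight 18×2=36. No mix of the others beats 18×25 = 450.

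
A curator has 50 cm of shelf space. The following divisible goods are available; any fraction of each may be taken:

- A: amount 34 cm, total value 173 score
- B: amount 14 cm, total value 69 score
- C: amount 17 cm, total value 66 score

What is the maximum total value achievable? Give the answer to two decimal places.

Take in order of value per unit:
- A (173/34 per unit): all 34 → value 173, running total 173.00
- B (69/14 per unit): all 14 → value 69, running total 242.00
- C (66/17 per unit): 2 of 17 → value 2×66/17 = 7.7647, running total 249.76
Total 249.76.

249.76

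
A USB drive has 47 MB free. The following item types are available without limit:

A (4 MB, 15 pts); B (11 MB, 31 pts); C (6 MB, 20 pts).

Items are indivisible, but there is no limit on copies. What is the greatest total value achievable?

Best value-per-unit is A at 15/4; filling with it alone gives 11×15 = 165.
Optimal mix: 10×A + 1×C → size 46, value 170.

170 pts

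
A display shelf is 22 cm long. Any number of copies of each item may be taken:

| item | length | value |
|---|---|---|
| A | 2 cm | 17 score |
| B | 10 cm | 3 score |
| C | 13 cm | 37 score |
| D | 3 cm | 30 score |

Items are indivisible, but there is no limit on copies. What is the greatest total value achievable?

Best value-per-unit is D at 30/3; filling with it alone gives 7×30 = 210.
Optimal mix: 2×A + 6×D → length 22, value 214.

214 score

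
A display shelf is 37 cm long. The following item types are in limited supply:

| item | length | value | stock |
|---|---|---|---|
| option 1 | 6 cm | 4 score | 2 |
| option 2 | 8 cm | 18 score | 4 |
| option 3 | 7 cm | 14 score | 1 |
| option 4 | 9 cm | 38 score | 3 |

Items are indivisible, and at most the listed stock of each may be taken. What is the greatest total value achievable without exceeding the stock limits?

Best selections within length 37 and stock limits:
- 1×option 2 + 3×option 4: length 35, value 132
- 1×option 3 + 3×option 4: length 34, value 128
- 1×option 1 + 3×option 4: length 33, value 118
- 3×option 4: length 27, value 114
Best: 132 score.

132 score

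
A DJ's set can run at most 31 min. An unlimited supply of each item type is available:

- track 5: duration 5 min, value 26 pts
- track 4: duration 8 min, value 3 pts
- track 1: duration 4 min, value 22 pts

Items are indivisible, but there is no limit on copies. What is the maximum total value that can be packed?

166 pts

Best value-per-unit is track 1 at 22/4; filling with it alone gives 7×22 = 154.
Optimal mix: 3×track 5 + 4×track 1 → duration 31, value 166.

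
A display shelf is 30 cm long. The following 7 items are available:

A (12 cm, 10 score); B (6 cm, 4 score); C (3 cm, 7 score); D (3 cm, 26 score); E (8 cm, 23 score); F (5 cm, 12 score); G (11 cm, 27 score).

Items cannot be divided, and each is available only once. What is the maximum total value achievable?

95 score

This is a 0/1 knapsack; check combinations near the capacity.
- C+D+E+F+G: length 3+3+8+5+11=30, value 7+26+23+12+27=95
- D+E+F+G: length 3+8+5+11=27, value 26+23+12+27=88
- C+D+E+G: length 3+3+8+11=25, value 7+26+23+27=83
- B+D+E+G: length 6+3+8+11=28, value 4+26+23+27=80
Best: 95 score.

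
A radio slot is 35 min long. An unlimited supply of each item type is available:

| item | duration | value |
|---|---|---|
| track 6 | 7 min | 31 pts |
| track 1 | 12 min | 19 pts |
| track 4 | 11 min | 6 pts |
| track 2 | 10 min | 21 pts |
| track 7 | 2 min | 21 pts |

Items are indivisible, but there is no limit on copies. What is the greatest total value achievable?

Best value-per-unit is track 7 at 21/2, and filling with it alone uses duration 17×2=34. No mix of the others beats 17×21 = 357.

357 pts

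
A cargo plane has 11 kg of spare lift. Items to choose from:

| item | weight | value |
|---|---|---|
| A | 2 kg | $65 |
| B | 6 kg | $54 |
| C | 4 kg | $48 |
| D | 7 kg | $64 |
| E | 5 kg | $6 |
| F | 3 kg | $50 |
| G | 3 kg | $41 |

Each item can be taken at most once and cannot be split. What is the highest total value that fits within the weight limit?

This is a 0/1 knapsack; check combinations near the capacity.
- A+B+F: weight 2+6+3=11, value 65+54+50=169
- A+C+F: weight 2+4+3=9, value 65+48+50=163
- A+B+G: weight 2+6+3=11, value 65+54+41=160
Best: $169.

$169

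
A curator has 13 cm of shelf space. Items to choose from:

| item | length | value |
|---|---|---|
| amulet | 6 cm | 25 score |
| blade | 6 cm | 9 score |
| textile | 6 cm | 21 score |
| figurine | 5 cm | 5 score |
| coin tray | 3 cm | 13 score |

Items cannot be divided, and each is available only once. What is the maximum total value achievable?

46 score

This is a 0/1 knapsack; check combinations near the capacity.
- amulet+textile: length 6+6=12, value 25+21=46
- amulet+coin tray: length 6+3=9, value 25+13=38
- textile+coin tray: length 6+3=9, value 21+13=34
- amulet+blade: length 6+6=12, value 25+9=34
Best: 46 score.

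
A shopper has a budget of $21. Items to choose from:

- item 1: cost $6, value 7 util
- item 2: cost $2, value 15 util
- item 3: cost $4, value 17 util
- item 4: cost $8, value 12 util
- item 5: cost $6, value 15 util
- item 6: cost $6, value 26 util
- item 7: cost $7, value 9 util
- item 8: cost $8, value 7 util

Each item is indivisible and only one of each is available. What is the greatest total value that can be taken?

This is a 0/1 knapsack; check combinations near the capacity.
- item 2+item 3+item 5+item 6: cost 2+4+6+6=18, value 15+17+15+26=73
- item 2+item 3+item 4+item 6: cost 2+4+8+6=20, value 15+17+12+26=70
- item 2+item 3+item 6+item 7: cost 2+4+6+7=19, value 15+17+26+9=67
- item 1+item 2+item 3+item 6: cost 6+2+4+6=18, value 7+15+17+26=65
Best: 73 util.

73 util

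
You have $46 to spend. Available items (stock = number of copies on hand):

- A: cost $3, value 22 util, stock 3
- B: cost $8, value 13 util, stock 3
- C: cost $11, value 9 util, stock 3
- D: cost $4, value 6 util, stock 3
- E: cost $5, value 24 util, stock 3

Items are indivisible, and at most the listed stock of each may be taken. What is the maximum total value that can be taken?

Best selections within cost 46 and stock limits:
- 3×A + 2×B + 1×D + 3×E: cost 44, value 170
- 3×A + 1×B + 3×D + 3×E: cost 44, value 169
- 3×A + 2×B + 3×E: cost 40, value 164
Best: 170 util.

170 util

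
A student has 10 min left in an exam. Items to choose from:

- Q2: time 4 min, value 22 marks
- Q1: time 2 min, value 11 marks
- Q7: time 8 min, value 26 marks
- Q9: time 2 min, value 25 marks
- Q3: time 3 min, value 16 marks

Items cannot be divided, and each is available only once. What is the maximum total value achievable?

This is a 0/1 knapsack; check combinations near the capacity.
- Q2+Q9+Q3: time 4+2+3=9, value 22+25+16=63
- Q2+Q1+Q9: time 4+2+2=8, value 22+11+25=58
- Q1+Q9+Q3: time 2+2+3=7, value 11+25+16=52
- Q7+Q9: time 8+2=10, value 26+25=51
- Q2+Q1+Q3: time 4+2+3=9, value 22+11+16=49
Best: 63 marks.

63 marks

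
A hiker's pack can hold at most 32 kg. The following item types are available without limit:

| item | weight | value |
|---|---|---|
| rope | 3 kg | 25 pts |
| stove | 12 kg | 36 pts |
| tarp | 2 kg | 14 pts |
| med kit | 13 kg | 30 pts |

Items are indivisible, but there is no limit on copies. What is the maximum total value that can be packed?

Best value-per-unit is rope at 25/3; filling with it alone gives 10×25 = 250.
Optimal mix: 10×rope + 1×tarp → weight 32, value 264.

264 pts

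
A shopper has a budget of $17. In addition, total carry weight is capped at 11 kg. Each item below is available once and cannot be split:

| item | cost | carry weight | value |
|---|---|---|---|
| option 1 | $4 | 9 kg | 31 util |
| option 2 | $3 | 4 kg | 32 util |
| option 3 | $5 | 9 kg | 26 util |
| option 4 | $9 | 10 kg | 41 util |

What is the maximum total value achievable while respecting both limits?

Feasible sets respecting both limits:
- option 4: cost 9, carry weight 10, value 41
- option 2: cost 3, carry weight 4, value 32
- option 1: cost 4, carry weight 9, value 31
- option 3: cost 5, carry weight 9, value 26
Best: 41 util.

41 util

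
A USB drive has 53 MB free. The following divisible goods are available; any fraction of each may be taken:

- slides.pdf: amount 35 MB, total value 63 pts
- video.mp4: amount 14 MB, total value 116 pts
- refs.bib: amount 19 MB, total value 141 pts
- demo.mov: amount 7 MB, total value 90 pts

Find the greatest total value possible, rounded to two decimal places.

370.40

Take in order of value per unit:
- demo.mov (90/7 per unit): all 7 → value 90, running total 90.00
- video.mp4 (116/14 per unit): all 14 → value 116, running total 206.00
- refs.bib (141/19 per unit): all 19 → value 141, running total 347.00
- slides.pdf (63/35 per unit): 13 of 35 → value 13×63/35 = 23.4000, running total 370.40
Total 370.40.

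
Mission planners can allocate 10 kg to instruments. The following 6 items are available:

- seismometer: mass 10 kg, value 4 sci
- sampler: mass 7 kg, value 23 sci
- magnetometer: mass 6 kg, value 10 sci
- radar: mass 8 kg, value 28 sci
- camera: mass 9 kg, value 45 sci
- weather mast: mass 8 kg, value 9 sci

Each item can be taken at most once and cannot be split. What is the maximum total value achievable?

45 sci

This is a 0/1 knapsack; check combinations near the capacity.
- camera: mass 9, value 45
- radar: mass 8, value 28
- sampler: mass 7, value 23
- magnetometer: mass 6, value 10
Best: 45 sci.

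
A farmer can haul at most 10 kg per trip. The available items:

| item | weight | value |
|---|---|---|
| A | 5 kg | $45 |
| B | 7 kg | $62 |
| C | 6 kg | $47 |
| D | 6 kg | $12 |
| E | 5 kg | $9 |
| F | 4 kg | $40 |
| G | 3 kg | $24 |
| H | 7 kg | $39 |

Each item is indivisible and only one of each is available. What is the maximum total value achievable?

Check high-value combinations within 10 kg:
- C+F: weight 6+4=10, value 47+40=87
- B+G: weight 7+3=10, value 62+24=86
- A+F: weight 5+4=9, value 45+40=85
- C+G: weight 6+3=9, value 47+24=71
- A+G: weight 5+3=8, value 45+24=69
Best: $87.

$87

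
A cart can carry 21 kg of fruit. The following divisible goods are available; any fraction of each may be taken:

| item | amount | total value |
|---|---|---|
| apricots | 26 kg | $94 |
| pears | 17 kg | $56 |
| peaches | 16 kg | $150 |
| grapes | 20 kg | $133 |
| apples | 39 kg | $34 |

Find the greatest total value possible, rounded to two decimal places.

Take in order of value per unit:
- peaches (150/16 per unit): all 16 → value 150, running total 150.00
- grapes (133/20 per unit): 5 of 20 → value 5×133/20 = 33.2500, running total 183.25
Total 183.25.

183.25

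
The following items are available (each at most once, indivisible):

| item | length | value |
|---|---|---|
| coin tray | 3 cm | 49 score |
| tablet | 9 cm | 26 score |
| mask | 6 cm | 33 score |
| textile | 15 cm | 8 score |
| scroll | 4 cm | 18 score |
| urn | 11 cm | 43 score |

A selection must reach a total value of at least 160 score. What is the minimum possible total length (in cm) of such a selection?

Subsets with value ≥ 160, sorted by total length:
- coin tray+tablet+mask+scroll+urn: length 33, value 169
- coin tray+tablet+mask+textile+scroll+urn: length 48, value 177
Minimum length: 33 cm.

33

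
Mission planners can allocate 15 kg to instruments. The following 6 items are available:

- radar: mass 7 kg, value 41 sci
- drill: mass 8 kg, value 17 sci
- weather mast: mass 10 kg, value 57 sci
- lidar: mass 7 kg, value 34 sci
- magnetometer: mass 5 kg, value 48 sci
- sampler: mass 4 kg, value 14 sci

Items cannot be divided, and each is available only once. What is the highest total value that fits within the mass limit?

105 sci

Check high-value combinations within 15 kg:
- weather mast+magnetometer: mass 10+5=15, value 57+48=105
- radar+magnetometer: mass 7+5=12, value 41+48=89
- lidar+magnetometer: mass 7+5=12, value 34+48=82
- radar+lidar: mass 7+7=14, value 41+34=75
Best: 105 sci.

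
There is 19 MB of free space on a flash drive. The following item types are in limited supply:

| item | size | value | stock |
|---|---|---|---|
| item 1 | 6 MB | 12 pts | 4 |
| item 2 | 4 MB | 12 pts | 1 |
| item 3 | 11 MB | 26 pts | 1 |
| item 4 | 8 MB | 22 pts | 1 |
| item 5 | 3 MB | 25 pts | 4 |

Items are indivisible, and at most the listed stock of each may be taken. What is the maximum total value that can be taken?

112 pts

Best selections within size 19 and stock limits:
- 1×item 2 + 4×item 5: size 16, value 112
- 1×item 1 + 4×item 5: size 18, value 112
Best: 112 pts.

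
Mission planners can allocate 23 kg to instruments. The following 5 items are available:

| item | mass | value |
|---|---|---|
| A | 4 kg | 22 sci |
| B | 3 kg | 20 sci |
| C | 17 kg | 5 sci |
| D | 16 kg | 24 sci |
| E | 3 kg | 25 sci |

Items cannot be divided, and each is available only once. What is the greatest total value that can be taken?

Check high-value combinations within 23 kg:
- A+D+E: mass 4+16+3=23, value 22+24+25=71
- B+D+E: mass 3+16+3=22, value 20+24+25=69
- A+B+E: mass 4+3+3=10, value 22+20+25=67
Best: 71 sci.

71 sci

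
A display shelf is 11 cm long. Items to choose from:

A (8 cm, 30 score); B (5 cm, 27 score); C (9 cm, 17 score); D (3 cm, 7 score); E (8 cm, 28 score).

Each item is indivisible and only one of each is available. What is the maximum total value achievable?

Check high-value combinations within 11 cm:
- A+D: length 8+3=11, value 30+7=37
- D+E: length 3+8=11, value 7+28=35
- B+D: length 5+3=8, value 27+7=34
Best: 37 score.

37 score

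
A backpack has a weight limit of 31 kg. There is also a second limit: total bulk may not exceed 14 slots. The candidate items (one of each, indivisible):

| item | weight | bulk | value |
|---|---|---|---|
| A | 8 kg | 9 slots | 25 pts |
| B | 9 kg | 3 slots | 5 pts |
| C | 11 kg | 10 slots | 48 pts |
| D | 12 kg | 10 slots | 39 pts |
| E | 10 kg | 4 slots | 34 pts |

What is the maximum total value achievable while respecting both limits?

82 pts

Feasible sets respecting both limits:
- C+E: weight 21, bulk 14, value 82
- D+E: weight 22, bulk 14, value 73
- A+E: weight 18, bulk 13, value 59
Best: 82 pts.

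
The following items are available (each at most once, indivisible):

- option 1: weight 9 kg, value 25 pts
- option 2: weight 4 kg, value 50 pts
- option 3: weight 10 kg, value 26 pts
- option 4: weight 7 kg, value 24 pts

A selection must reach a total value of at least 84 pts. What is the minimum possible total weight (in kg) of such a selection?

Subsets with value ≥ 84, sorted by total weight:
- option 1+option 2+option 4: weight 20, value 99
- option 2+option 3+option 4: weight 21, value 100
- option 1+option 2+option 3: weight 23, value 101
- option 1+option 2+option 3+option 4: weight 30, value 125
Minimum weight: 20 kg.

20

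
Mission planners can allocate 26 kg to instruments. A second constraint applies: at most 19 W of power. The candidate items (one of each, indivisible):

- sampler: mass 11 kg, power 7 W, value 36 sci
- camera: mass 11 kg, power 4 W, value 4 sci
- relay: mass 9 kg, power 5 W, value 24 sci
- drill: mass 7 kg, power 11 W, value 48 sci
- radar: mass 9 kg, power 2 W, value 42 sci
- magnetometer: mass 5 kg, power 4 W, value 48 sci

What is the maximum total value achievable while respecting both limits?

138 sci

Feasible sets respecting both limits:
- drill+radar+magnetometer: mass 21, power 17, value 138
- sampler+radar+magnetometer: mass 25, power 13, value 126
- relay+drill+radar: mass 25, power 18, value 114
Best: 138 sci.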